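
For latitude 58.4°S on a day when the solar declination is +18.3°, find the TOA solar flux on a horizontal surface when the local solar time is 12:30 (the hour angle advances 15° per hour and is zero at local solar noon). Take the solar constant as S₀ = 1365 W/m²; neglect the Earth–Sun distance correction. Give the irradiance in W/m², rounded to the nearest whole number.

Hour angle H = 15° × (12.5 − 12) = 7.50°.
cos θ_z = sin φ sin δ + cos φ cos δ cos H = (-0.8517)(0.3140) + (0.5240)(0.9494)(0.9914) = 0.2258.
Top-of-atmosphere irradiance = S₀ cos θ_z = 1365 × 0.2258 = 308.22 W/m².

308 W/m²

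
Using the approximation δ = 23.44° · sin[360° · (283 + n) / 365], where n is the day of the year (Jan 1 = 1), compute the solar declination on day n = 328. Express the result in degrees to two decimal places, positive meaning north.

-20.82°

360 × (283 + 328) / 365 = 602.630°; sin(602.630°) = -0.8881.
δ = 23.44 × -0.8881 = -20.817° ≈ -20.82°.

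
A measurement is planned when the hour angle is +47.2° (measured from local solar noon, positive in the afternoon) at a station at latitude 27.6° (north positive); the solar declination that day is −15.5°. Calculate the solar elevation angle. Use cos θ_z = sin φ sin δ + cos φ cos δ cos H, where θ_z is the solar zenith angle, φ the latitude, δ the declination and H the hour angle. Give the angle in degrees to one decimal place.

cos θ_z = sin φ sin δ + cos φ cos δ cos H = (0.4633)(-0.2672) + (0.8862)(0.9636)(0.6794) = 0.4564.
θ_z = arccos(0.4564) = 62.84°, so the elevation is 90° − 62.84° = 27.16°.

27.2°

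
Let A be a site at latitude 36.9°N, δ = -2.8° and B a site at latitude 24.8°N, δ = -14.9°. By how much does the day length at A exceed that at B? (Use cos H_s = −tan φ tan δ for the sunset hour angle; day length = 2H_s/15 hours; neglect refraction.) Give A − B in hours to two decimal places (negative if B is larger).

A: H_s = arccos(−tan 36.9° · tan -2.8°) = 87.90°, so 2H_s/15 = 11.7200 h.
B: H_s = arccos(−tan 24.8° · tan -14.9°) = 82.94°, so 2H_s/15 = 11.0587 h.
A − B = 11.7200 − 11.0587 = 0.6613 h.

+0.66 h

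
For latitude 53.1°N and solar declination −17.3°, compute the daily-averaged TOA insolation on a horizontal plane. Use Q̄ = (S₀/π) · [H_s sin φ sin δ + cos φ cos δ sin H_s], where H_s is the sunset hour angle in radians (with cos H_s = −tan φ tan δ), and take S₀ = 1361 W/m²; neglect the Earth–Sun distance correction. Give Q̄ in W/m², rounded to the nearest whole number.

108 W/m²

−tan φ tan δ = −(1.3319)(-0.3115) = 0.4149; H_s = arccos(0.4149) = 65.49°. In radians, H_s = 1.1430.
H_s sin φ sin δ = 1.1430 × 0.7997 × -0.2974 = -0.2718.
cos φ cos δ sin H_s = 0.6004 × 0.9548 × 0.9099 = 0.5216.
Q̄ = (1361/π) × (-0.2718 + 0.5216) = 433.22 × 0.2498 = 108.22 W/m².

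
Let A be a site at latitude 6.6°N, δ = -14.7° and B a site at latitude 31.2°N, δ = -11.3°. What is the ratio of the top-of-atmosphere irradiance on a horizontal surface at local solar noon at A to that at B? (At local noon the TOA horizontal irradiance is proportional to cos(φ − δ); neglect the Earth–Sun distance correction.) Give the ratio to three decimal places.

1.264

A: cos θ_z = cos(6.6° − (-14.7°)) = 0.9317.
B: cos θ_z = cos(31.2° − (-11.3°)) = 0.7373.
Ratio A/B = 0.9317 / 0.7373 = 1.2637.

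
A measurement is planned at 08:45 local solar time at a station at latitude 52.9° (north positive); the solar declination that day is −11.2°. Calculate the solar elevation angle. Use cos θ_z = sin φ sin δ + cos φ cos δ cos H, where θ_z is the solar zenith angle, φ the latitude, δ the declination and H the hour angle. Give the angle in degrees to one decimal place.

13.6°

Hour angle H = 15° × (8.75 − 12) = -48.75°.
With φ = 52.9°, δ = -11.2°, H = -48.75°: sin φ sin δ = -0.1549, cos φ cos δ cos H = 0.3901, so cos θ_z = 0.2352.
θ_z = arccos(0.2352) = 76.40°, so the elevation is 90° − 76.40° = 13.60°.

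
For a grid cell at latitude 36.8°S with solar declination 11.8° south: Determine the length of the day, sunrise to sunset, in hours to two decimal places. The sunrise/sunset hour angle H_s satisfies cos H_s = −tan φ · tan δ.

13.20 hours

cos H_s = −tan(-36.8°) · tan(-11.8°) = -0.1563, so H_s = arccos(-0.1563) = 98.99°.
Day length = 2 H_s / 15° h⁻¹ = 197.98° / 15 = 13.199 h.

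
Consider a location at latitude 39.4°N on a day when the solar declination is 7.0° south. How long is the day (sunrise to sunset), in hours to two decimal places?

11.23 hours

−tan φ tan δ = −(0.8214)(-0.1228) = 0.1009; H_s = arccos(0.1009) = 84.21°.
Day length = 2 H_s / 15° h⁻¹ = 168.42° / 15 = 11.228 h.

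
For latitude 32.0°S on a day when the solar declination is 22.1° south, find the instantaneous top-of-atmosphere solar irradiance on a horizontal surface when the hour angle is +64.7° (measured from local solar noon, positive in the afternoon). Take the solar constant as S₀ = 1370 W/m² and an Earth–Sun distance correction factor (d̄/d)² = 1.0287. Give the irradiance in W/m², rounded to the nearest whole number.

754 W/m²

cos θ_z = sin(-32.0°) sin(-22.1°) + cos(-32.0°) cos(-22.1°) cos(64.70°) = 0.1994 + 0.3358 = 0.5352.
Top-of-atmosphere irradiance = S₀ (d̄/d)² cos θ_z = 1370 × 1.0287 × 0.5352 = 754.27 W/m².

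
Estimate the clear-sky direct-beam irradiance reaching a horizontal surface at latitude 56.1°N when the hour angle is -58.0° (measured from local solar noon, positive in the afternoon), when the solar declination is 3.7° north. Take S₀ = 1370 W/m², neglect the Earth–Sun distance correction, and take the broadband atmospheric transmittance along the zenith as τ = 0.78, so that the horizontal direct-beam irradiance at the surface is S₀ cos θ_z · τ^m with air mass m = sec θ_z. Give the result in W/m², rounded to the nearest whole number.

234 W/m²

cos θ_z = sin φ sin δ + cos φ cos δ cos H = (0.8300)(0.0645) + (0.5577)(0.9979)(0.5299) = 0.3484.
Air mass m = 1/cos θ_z = 1/0.3484 = 2.870; τ^m = 0.78^2.870 = 0.4901.
Surface direct beam = 1370 × 0.3484 × 0.4901 = 233.93 W/m².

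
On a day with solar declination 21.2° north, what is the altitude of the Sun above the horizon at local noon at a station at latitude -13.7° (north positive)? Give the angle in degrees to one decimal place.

At local solar noon the hour angle is zero, so the elevation is 90° − |φ − δ| = 90° − |-13.7° − (21.2°)| = 90° − 34.9° = 55.1°.

55.1°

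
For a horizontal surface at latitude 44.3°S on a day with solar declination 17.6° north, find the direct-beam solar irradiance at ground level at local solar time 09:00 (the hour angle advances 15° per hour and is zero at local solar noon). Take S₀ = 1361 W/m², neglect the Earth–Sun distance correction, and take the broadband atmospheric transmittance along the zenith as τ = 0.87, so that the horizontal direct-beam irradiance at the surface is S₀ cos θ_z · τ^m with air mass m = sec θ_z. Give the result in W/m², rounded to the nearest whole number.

Hour angle H = 15° × (9 − 12) = -45.00°.
cos θ_z = sin φ sin δ + cos φ cos δ cos H = (-0.6984)(0.3024) + (0.7157)(0.9532)(0.7071) = 0.2712.
Air mass m = 1/cos θ_z = 1/0.2712 = 3.687; τ^m = 0.87^3.687 = 0.5984.
Surface direct beam = 1361 × 0.2712 × 0.5984 = 220.87 W/m².

221 W/m²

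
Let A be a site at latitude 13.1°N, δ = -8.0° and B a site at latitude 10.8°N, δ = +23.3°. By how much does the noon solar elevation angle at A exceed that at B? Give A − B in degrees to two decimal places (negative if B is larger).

A: 90° − |13.1 − (-8.0)| = 68.90°.
B: 90° − |10.8 − (23.3)| = 77.50°.
A − B = 68.90 − 77.50 = -8.60°.

-8.60°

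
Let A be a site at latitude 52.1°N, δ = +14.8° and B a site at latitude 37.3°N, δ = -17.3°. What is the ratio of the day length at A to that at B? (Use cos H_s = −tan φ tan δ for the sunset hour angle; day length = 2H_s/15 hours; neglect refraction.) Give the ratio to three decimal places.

1.440

A: H_s = arccos(−tan 52.1° · tan 14.8°) = 109.84°, so 2H_s/15 = 14.6453 h.
B: H_s = arccos(−tan 37.3° · tan -17.3°) = 76.27°, so 2H_s/15 = 10.1693 h.
Ratio A/B = 14.6453 / 10.1693 = 1.4401.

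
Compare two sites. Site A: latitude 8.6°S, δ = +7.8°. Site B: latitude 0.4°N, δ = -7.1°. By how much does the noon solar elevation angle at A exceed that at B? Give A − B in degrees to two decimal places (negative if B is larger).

A: 90° − |-8.6 − (7.8)| = 73.60°.
B: 90° − |0.4 − (-7.1)| = 82.50°.
A − B = 73.60 − 82.50 = -8.90°.

-8.90°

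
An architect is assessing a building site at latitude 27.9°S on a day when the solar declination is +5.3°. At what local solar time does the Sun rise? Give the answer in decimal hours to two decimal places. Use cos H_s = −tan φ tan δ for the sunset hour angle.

cos H_s = −tan(-27.9°) · tan(5.3°) = 0.0491, so H_s = arccos(0.0491) = 87.19°.
Sunrise is at 12 − H_s/15 = 12 − 5.813 = 6.187 h local solar time.

6.19 h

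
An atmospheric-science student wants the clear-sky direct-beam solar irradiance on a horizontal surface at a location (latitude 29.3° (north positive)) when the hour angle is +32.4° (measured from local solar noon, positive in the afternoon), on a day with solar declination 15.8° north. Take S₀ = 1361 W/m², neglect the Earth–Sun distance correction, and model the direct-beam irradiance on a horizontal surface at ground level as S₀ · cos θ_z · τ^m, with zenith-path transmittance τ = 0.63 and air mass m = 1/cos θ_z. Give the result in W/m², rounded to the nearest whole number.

662 W/m²

With φ = 29.3°, δ = 15.8°, H = 32.40°: sin φ sin δ = 0.1332, cos φ cos δ cos H = 0.7085, so cos θ_z = 0.8417.
Air mass m = 1/cos θ_z = 1/0.8417 = 1.188; τ^m = 0.63^1.188 = 0.5776.
Surface direct beam = 1361 × 0.8417 × 0.5776 = 661.67 W/m².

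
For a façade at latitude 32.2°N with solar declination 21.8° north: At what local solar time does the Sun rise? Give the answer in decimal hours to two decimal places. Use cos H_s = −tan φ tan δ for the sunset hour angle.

−tan φ tan δ = −(0.6297)(0.4000) = -0.2519; H_s = arccos(-0.2519) = 104.59°.
Sunrise is at 12 − H_s/15 = 12 − 6.973 = 5.027 h local solar time.

5.03 h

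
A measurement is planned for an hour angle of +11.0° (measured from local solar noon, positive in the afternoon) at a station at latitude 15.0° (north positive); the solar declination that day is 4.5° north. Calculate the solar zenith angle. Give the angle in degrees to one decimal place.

cos θ_z = sin φ sin δ + cos φ cos δ cos H = (0.2588)(0.0785) + (0.9659)(0.9969)(0.9816) = 0.9655.
θ_z = arccos(0.9655) = 15.09°.

15.1°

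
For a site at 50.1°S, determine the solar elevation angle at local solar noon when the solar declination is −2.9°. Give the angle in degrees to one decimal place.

42.8°

At local solar noon the hour angle is zero, so the elevation is 90° − |φ − δ| = 90° − |-50.1° − (-2.9°)| = 90° − 47.2° = 42.8°.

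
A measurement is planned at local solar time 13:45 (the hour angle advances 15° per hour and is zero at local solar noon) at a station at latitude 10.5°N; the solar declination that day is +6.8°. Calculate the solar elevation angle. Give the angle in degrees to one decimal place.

63.8°

Hour angle H = 15° × (13.75 − 12) = 26.25°.
With φ = 10.5°, δ = 6.8°, H = 26.25°: sin φ sin δ = 0.0216, cos φ cos δ cos H = 0.8757, so cos θ_z = 0.8973.
θ_z = arccos(0.8973) = 26.19°, so the elevation is 90° − 26.19° = 63.81°.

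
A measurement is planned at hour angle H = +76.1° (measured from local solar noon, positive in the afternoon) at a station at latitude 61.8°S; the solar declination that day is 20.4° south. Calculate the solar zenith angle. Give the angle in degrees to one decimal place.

65.6°

cos θ_z = sin(-61.8°) sin(-20.4°) + cos(-61.8°) cos(-20.4°) cos(76.10°) = 0.3072 + 0.1064 = 0.4136.
θ_z = arccos(0.4136) = 65.57°.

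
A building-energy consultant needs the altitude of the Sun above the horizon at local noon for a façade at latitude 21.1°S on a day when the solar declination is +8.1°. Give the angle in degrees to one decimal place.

60.8°

At local solar noon the hour angle is zero, so the elevation is 90° − |φ − δ| = 90° − |-21.1° − (8.1°)| = 90° − 29.2° = 60.8°.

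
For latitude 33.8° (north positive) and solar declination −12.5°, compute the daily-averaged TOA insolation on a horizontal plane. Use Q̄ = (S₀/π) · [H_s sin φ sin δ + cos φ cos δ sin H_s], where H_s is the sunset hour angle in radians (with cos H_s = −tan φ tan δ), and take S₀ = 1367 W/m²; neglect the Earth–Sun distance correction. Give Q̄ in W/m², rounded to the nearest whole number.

275 W/m²

−tan φ tan δ = −(0.6694)(-0.2217) = 0.1484; H_s = arccos(0.1484) = 81.47°. In radians, H_s = 1.4219.
H_s sin φ sin δ = 1.4219 × 0.5563 × -0.2164 = -0.1712.
cos φ cos δ sin H_s = 0.8310 × 0.9763 × 0.9889 = 0.8023.
Q̄ = (1367/π) × (-0.1712 + 0.8023) = 435.13 × 0.6311 = 274.61 W/m².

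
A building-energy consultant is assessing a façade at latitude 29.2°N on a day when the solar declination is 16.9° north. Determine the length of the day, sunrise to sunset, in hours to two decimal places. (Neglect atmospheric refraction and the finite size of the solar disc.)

13.30 hours

The sunset hour angle satisfies cos H_s = −tan φ tan δ = -0.1698, giving H_s = 99.78°.
Day length = 2 H_s / 15° h⁻¹ = 199.56° / 15 = 13.304 h.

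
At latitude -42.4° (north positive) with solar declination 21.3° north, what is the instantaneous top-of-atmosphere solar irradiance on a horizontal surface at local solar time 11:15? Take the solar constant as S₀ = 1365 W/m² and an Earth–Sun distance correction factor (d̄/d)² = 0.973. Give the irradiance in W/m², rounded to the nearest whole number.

Hour angle H = 15° × (11.25 − 12) = -11.25°.
cos θ_z = sin(-42.4°) sin(21.3°) + cos(-42.4°) cos(21.3°) cos(-11.25°) = -0.2449 + 0.6748 = 0.4299.
Top-of-atmosphere irradiance = S₀ (d̄/d)² cos θ_z = 1365 × 0.973 × 0.4299 = 570.97 W/m².

571 W/m²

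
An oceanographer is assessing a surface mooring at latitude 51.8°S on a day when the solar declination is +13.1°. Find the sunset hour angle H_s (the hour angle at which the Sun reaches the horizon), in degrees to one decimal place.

72.8°

The sunset hour angle satisfies cos H_s = −tan φ tan δ = 0.2957, giving H_s = 72.80°.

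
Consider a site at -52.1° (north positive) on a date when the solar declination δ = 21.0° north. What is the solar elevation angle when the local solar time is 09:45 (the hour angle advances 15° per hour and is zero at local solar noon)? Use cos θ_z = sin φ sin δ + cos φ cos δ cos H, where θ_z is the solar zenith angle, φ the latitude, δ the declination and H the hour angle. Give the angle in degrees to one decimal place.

Hour angle H = 15° × (9.75 − 12) = -33.75°.
With φ = -52.1°, δ = 21.0°, H = -33.75°: sin φ sin δ = -0.2828, cos φ cos δ cos H = 0.4768, so cos θ_z = 0.1940.
θ_z = arccos(0.1940) = 78.81°, so the elevation is 90° − 78.81° = 11.19°.

11.2°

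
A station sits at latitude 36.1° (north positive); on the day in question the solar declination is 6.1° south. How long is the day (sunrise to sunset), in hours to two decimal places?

cos H_s = −tan(36.1°) · tan(-6.1°) = 0.0779, so H_s = arccos(0.0779) = 85.53°.
Day length = 2 H_s / 15° h⁻¹ = 171.06° / 15 = 11.404 h.

11.40 hours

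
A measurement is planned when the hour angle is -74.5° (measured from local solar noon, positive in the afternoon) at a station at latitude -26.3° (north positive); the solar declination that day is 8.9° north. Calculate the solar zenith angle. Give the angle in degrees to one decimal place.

cos θ_z = sin φ sin δ + cos φ cos δ cos H = (-0.4431)(0.1547) + (0.8965)(0.9880)(0.2672) = 0.1681.
θ_z = arccos(0.1681) = 80.32°.

80.3°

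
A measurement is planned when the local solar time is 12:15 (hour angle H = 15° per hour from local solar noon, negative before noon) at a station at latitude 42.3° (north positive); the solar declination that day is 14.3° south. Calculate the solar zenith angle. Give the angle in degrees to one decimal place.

56.7°

Hour angle H = 15° × (12.25 − 12) = 3.75°.
cos θ_z = sin φ sin δ + cos φ cos δ cos H = (0.6730)(-0.2470) + (0.7396)(0.9690)(0.9979) = 0.5489.
θ_z = arccos(0.5489) = 56.71°.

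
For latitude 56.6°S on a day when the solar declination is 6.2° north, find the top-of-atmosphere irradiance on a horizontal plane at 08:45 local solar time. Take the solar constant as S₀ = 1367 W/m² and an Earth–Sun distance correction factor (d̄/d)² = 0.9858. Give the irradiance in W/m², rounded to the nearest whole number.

365 W/m²

Hour angle H = 15° × (8.75 − 12) = -48.75°.
cos θ_z = sin(-56.6°) sin(6.2°) + cos(-56.6°) cos(6.2°) cos(-48.75°) = -0.0902 + 0.3608 = 0.2706.
Top-of-atmosphere irradiance = S₀ (d̄/d)² cos θ_z = 1367 × 0.9858 × 0.2706 = 364.66 W/m².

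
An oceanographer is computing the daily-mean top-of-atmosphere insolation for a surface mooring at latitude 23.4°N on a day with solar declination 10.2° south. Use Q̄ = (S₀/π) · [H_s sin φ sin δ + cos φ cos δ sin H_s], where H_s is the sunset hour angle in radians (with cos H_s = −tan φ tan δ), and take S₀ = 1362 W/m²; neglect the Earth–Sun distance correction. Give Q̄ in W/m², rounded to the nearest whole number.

345 W/m²

cos H_s = −tan(23.4°) · tan(-10.2°) = 0.0779, so H_s = arccos(0.0779) = 85.53°. In radians, H_s = 1.4928.
H_s sin φ sin δ = 1.4928 × 0.3971 × -0.1771 = -0.1050.
cos φ cos δ sin H_s = 0.9178 × 0.9842 × 0.9970 = 0.9006.
Q̄ = (1362/π) × (-0.1050 + 0.9006) = 433.54 × 0.7956 = 344.92 W/m².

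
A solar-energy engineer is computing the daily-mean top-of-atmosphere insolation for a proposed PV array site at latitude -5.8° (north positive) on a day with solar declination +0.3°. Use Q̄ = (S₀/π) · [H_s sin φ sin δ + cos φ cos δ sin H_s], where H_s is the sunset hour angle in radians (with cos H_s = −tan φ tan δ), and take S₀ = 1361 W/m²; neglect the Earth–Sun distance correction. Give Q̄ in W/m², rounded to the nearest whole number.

The sunset hour angle satisfies cos H_s = −tan φ tan δ = 0.0005, giving H_s = 89.97°. In radians, H_s = 1.5703.
H_s sin φ sin δ = 1.5703 × -0.1011 × 0.0052 = -0.0008.
cos φ cos δ sin H_s = 0.9949 × 1.0000 × 1.0000 = 0.9949.
Q̄ = (1361/π) × (-0.0008 + 0.9949) = 433.22 × 0.9941 = 430.66 W/m².

431 W/m²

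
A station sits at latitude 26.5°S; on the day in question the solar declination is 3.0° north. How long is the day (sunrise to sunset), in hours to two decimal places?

−tan φ tan δ = −(-0.4986)(0.0524) = 0.0261; H_s = arccos(0.0261) = 88.50°.
Day length = 2 H_s / 15° h⁻¹ = 177.00° / 15 = 11.800 h.

11.80 hours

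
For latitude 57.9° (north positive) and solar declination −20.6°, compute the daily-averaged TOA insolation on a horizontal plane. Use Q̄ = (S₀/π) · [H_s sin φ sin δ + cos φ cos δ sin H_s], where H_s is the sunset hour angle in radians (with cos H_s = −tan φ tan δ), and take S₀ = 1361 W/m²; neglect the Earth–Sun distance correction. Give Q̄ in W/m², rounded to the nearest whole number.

53 W/m²

The sunset hour angle satisfies cos H_s = −tan φ tan δ = 0.5992, giving H_s = 53.19°. In radians, H_s = 0.9283.
H_s sin φ sin δ = 0.9283 × 0.8471 × -0.3518 = -0.2766.
cos φ cos δ sin H_s = 0.5314 × 0.9361 × 0.8006 = 0.3983.
Q̄ = (1361/π) × (-0.2766 + 0.3983) = 433.22 × 0.1217 = 52.72 W/m².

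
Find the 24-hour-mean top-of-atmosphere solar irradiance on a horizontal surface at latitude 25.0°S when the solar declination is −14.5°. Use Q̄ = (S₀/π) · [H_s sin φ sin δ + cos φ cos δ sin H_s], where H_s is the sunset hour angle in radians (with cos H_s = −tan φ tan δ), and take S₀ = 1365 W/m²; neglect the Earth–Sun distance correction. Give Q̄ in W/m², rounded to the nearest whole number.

456 W/m²

cos H_s = −tan(-25.0°) · tan(-14.5°) = -0.1206, so H_s = arccos(-0.1206) = 96.93°. In radians, H_s = 1.6917.
H_s sin φ sin δ = 1.6917 × -0.4226 × -0.2504 = 0.1790.
cos φ cos δ sin H_s = 0.9063 × 0.9681 × 0.9927 = 0.8710.
Q̄ = (1365/π) × (0.1790 + 0.8710) = 434.49 × 1.0500 = 456.21 W/m².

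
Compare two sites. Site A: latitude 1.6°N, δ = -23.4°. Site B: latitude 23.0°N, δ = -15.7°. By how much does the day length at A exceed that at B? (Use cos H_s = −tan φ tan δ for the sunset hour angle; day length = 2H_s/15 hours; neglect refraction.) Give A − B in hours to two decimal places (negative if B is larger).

+0.82 h

A: H_s = arccos(−tan 1.6° · tan -23.4°) = 89.31°, so 2H_s/15 = 11.9080 h.
B: H_s = arccos(−tan 23.0° · tan -15.7°) = 83.15°, so 2H_s/15 = 11.0867 h.
A − B = 11.9080 − 11.0867 = 0.8213 h.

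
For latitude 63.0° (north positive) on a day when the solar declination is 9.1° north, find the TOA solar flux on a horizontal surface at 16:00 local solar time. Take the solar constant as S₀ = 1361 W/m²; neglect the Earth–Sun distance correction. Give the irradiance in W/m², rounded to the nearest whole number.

Hour angle H = 15° × (16 − 12) = 60.00°.
With φ = 63.0°, δ = 9.1°, H = 60.00°: sin φ sin δ = 0.1409, cos φ cos δ cos H = 0.2241, so cos θ_z = 0.3650.
Top-of-atmosphere irradiance = S₀ cos θ_z = 1361 × 0.3650 = 496.76 W/m².

497 W/m²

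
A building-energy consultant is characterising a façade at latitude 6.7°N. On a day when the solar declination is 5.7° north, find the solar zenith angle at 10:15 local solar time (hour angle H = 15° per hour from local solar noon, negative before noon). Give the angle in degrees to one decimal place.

Hour angle H = 15° × (10.25 − 12) = -26.25°.
cos θ_z = sin(6.7°) sin(5.7°) + cos(6.7°) cos(5.7°) cos(-26.25°) = 0.0116 + 0.8863 = 0.8979.
θ_z = arccos(0.8979) = 26.12°.

26.1°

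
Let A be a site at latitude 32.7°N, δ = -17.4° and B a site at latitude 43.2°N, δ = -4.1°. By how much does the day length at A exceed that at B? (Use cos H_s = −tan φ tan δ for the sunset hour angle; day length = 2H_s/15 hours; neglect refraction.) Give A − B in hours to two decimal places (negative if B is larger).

A: H_s = arccos(−tan 32.7° · tan -17.4°) = 78.39°, so 2H_s/15 = 10.4520 h.
B: H_s = arccos(−tan 43.2° · tan -4.1°) = 86.14°, so 2H_s/15 = 11.4853 h.
A − B = 10.4520 − 11.4853 = -1.0333 h.

-1.03 h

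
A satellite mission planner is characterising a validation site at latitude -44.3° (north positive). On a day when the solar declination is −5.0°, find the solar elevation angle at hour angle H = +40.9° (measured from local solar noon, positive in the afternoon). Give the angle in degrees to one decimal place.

With φ = -44.3°, δ = -5.0°, H = 40.90°: sin φ sin δ = 0.0609, cos φ cos δ cos H = 0.5389, so cos θ_z = 0.5998.
θ_z = arccos(0.5998) = 53.14°, so the elevation is 90° − 53.14° = 36.86°.

36.9°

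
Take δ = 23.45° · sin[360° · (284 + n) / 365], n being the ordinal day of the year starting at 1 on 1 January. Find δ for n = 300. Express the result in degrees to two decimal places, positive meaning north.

360 × (284 + 300) / 365 = 576.000°; sin(576.000°) = -0.5878.
δ = 23.45 × -0.5878 = -13.784° ≈ -13.78°.

-13.78°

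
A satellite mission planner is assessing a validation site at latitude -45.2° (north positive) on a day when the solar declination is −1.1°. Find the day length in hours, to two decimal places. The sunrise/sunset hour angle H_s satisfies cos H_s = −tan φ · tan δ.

12.15 hours

−tan φ tan δ = −(-1.0070)(-0.0192) = -0.0193; H_s = arccos(-0.0193) = 91.11°.
Day length = 2 H_s / 15° h⁻¹ = 182.22° / 15 = 12.148 h.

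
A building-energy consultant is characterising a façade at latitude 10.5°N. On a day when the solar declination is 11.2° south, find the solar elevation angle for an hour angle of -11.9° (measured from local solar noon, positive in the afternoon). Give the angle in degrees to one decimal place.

cos θ_z = sin(10.5°) sin(-11.2°) + cos(10.5°) cos(-11.2°) cos(-11.90°) = -0.0354 + 0.9438 = 0.9084.
θ_z = arccos(0.9084) = 24.71°, so the elevation is 90° − 24.71° = 65.29°.

65.3°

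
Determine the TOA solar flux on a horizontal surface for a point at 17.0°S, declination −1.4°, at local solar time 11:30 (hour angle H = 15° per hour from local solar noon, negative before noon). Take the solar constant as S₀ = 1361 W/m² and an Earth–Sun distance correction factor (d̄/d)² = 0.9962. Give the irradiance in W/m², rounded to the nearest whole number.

Hour angle H = 15° × (11.5 − 12) = -7.50°.
cos θ_z = sin φ sin δ + cos φ cos δ cos H = (-0.2924)(-0.0244) + (0.9563)(0.9997)(0.9914) = 0.9549.
Top-of-atmosphere irradiance = S₀ (d̄/d)² cos θ_z = 1361 × 0.9962 × 0.9549 = 1294.68 W/m².

1295 W/m²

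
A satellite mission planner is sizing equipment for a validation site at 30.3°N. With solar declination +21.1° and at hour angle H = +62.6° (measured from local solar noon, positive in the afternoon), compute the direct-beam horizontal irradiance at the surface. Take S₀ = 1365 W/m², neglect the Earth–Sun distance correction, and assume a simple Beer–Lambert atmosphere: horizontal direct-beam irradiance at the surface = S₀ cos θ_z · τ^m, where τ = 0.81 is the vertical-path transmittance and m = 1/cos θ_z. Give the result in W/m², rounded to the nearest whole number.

515 W/m²

cos θ_z = sin φ sin δ + cos φ cos δ cos H = (0.5045)(0.3600) + (0.8634)(0.9330)(0.4602) = 0.5523.
Air mass m = 1/cos θ_z = 1/0.5523 = 1.811; τ^m = 0.81^1.811 = 0.6828.
Surface direct beam = 1365 × 0.5523 × 0.6828 = 514.76 W/m².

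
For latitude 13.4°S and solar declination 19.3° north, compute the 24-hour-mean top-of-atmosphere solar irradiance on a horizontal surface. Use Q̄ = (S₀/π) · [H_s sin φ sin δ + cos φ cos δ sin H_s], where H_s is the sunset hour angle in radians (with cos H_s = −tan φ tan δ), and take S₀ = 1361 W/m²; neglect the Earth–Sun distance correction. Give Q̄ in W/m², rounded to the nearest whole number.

The sunset hour angle satisfies cos H_s = −tan φ tan δ = 0.0834, giving H_s = 85.22°. In radians, H_s = 1.4874.
H_s sin φ sin δ = 1.4874 × -0.2317 × 0.3305 = -0.1139.
cos φ cos δ sin H_s = 0.9728 × 0.9438 × 0.9965 = 0.9149.
Q̄ = (1361/π) × (-0.1139 + 0.9149) = 433.22 × 0.8010 = 347.01 W/m².

347 W/m²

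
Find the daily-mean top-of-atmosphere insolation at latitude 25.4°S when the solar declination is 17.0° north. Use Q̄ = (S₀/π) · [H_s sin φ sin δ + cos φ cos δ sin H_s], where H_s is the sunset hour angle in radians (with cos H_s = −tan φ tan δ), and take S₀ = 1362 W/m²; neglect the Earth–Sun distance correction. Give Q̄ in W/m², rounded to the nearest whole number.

293 W/m²

cos H_s = −tan(-25.4°) · tan(17.0°) = 0.1452, so H_s = arccos(0.1452) = 81.65°. In radians, H_s = 1.4251.
H_s sin φ sin δ = 1.4251 × -0.4289 × 0.2924 = -0.1787.
cos φ cos δ sin H_s = 0.9033 × 0.9563 × 0.9894 = 0.8547.
Q̄ = (1362/π) × (-0.1787 + 0.8547) = 433.54 × 0.6760 = 293.07 W/m².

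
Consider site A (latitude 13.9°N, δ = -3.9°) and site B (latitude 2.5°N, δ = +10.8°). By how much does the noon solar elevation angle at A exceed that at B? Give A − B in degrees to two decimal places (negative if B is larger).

A: 90° − |13.9 − (-3.9)| = 72.20°.
B: 90° − |2.5 − (10.8)| = 81.70°.
A − B = 72.20 − 81.70 = -9.50°.

-9.50°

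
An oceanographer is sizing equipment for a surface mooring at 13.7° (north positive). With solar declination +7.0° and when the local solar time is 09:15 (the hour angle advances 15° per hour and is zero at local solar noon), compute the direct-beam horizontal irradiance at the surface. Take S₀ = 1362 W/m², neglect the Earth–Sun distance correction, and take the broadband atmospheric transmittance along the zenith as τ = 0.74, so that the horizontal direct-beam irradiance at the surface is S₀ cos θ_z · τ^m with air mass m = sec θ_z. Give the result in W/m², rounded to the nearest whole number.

689 W/m²

Hour angle H = 15° × (9.25 − 12) = -41.25°.
With φ = 13.7°, δ = 7.0°, H = -41.25°: sin φ sin δ = 0.0289, cos φ cos δ cos H = 0.7250, so cos θ_z = 0.7539.
Air mass m = 1/cos θ_z = 1/0.7539 = 1.326; τ^m = 0.74^1.326 = 0.6708.
Surface direct beam = 1362 × 0.7539 × 0.6708 = 688.79 W/m².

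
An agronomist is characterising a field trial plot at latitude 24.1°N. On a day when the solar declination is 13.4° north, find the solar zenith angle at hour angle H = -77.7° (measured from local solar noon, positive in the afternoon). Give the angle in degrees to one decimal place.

cos θ_z = sin(24.1°) sin(13.4°) + cos(24.1°) cos(13.4°) cos(-77.70°) = 0.0946 + 0.1892 = 0.2838.
θ_z = arccos(0.2838) = 73.51°.

73.5°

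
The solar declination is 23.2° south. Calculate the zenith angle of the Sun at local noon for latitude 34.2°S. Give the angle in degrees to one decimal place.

At local solar noon the hour angle is zero, so the zenith angle is |φ − δ| = |-34.2° − (-23.2°)| = 11.0°.

11.0°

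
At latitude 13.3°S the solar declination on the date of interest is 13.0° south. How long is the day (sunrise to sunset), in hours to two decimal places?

12.42 hours

−tan φ tan δ = −(-0.2364)(-0.2309) = -0.0546; H_s = arccos(-0.0546) = 93.13°.
Day length = 2 H_s / 15° h⁻¹ = 186.26° / 15 = 12.417 h.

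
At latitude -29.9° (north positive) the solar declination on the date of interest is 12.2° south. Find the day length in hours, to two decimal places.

cos H_s = −tan(-29.9°) · tan(-12.2°) = -0.1243, so H_s = arccos(-0.1243) = 97.14°.
Day length = 2 H_s / 15° h⁻¹ = 194.28° / 15 = 12.952 h.

12.95 hours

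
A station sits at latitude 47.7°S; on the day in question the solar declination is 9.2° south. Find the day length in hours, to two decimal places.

13.37 hours

The sunset hour angle satisfies cos H_s = −tan φ tan δ = -0.1780, giving H_s = 100.25°.
Day length = 2 H_s / 15° h⁻¹ = 200.50° / 15 = 13.367 h.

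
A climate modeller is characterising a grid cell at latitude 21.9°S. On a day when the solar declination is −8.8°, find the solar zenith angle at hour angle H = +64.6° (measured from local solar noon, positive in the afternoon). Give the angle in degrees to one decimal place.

63.2°

With φ = -21.9°, δ = -8.8°, H = 64.60°: sin φ sin δ = 0.0571, cos φ cos δ cos H = 0.3933, so cos θ_z = 0.4504.
θ_z = arccos(0.4504) = 63.23°.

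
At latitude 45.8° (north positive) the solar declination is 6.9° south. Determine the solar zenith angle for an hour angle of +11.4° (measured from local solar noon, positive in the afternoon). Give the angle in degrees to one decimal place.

53.7°

With φ = 45.8°, δ = -6.9°, H = 11.40°: sin φ sin δ = -0.0861, cos φ cos δ cos H = 0.6785, so cos θ_z = 0.5924.
θ_z = arccos(0.5924) = 53.67°.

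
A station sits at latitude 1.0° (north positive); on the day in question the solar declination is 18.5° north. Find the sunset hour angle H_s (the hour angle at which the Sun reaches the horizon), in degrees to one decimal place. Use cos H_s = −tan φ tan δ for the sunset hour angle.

90.3°

cos H_s = −tan(1.0°) · tan(18.5°) = -0.0058, so H_s = arccos(-0.0058) = 90.33°.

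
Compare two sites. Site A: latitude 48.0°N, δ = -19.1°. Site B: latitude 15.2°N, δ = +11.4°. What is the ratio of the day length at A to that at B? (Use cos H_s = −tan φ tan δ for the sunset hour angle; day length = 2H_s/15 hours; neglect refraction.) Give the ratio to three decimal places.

0.723

A: H_s = arccos(−tan 48.0° · tan -19.1°) = 67.38°, so 2H_s/15 = 8.9840 h.
B: H_s = arccos(−tan 15.2° · tan 11.4°) = 93.14°, so 2H_s/15 = 12.4187 h.
Ratio A/B = 8.9840 / 12.4187 = 0.7234.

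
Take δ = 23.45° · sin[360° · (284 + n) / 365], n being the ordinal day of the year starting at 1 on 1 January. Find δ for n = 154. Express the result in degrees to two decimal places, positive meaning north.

360 × (284 + 154) / 365 = 432.000°; sin(432.000°) = 0.9511.
δ = 23.45 × 0.9511 = 22.303° ≈ +22.30°.

+22.30°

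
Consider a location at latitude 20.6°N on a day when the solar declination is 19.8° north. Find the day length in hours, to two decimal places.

cos H_s = −tan(20.6°) · tan(19.8°) = -0.1353, so H_s = arccos(-0.1353) = 97.78°.
Day length = 2 H_s / 15° h⁻¹ = 195.56° / 15 = 13.037 h.

13.04 hours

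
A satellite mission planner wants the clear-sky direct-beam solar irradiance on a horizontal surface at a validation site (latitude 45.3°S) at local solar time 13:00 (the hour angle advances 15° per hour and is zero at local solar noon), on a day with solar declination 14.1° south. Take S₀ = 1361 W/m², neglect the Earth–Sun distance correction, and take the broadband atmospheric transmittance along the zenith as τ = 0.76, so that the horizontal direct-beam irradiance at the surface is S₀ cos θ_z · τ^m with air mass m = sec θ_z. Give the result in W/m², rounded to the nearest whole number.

814 W/m²

Hour angle H = 15° × (13 − 12) = 15.00°.
With φ = -45.3°, δ = -14.1°, H = 15.00°: sin φ sin δ = 0.1732, cos φ cos δ cos H = 0.6590, so cos θ_z = 0.8322.
Air mass m = 1/cos θ_z = 1/0.8322 = 1.202; τ^m = 0.76^1.202 = 0.7190.
Surface direct beam = 1361 × 0.8322 × 0.7190 = 814.36 W/m².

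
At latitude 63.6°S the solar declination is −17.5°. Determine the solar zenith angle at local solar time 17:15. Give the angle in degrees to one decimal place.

Hour angle H = 15° × (17.25 − 12) = 78.75°.
With φ = -63.6°, δ = -17.5°, H = 78.75°: sin φ sin δ = 0.2693, cos φ cos δ cos H = 0.0827, so cos θ_z = 0.3520.
θ_z = arccos(0.3520) = 69.39°.

69.4°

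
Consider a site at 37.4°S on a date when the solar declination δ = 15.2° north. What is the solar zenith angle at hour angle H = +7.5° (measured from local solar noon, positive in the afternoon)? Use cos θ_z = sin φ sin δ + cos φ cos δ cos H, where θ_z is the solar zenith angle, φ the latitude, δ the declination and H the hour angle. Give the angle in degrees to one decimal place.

cos θ_z = sin(-37.4°) sin(15.2°) + cos(-37.4°) cos(15.2°) cos(7.50°) = -0.1592 + 0.7601 = 0.6009.
θ_z = arccos(0.6009) = 53.07°.

53.1°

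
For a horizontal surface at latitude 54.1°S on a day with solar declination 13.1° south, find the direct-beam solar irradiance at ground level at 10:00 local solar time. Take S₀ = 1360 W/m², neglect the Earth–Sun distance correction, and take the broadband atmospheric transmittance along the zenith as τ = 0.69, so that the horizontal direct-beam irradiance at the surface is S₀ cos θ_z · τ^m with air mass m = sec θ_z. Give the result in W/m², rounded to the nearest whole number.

Hour angle H = 15° × (10 − 12) = -30.00°.
With φ = -54.1°, δ = -13.1°, H = -30.00°: sin φ sin δ = 0.1836, cos φ cos δ cos H = 0.4946, so cos θ_z = 0.6782.
Air mass m = 1/cos θ_z = 1/0.6782 = 1.474; τ^m = 0.69^1.474 = 0.5787.
Surface direct beam = 1360 × 0.6782 × 0.5787 = 533.77 W/m².

534 W/m²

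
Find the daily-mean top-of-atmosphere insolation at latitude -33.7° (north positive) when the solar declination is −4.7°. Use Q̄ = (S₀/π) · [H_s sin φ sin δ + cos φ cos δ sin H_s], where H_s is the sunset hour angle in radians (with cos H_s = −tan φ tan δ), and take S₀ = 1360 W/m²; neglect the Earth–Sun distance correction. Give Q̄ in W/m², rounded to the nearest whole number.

−tan φ tan δ = −(-0.6669)(-0.0822) = -0.0548; H_s = arccos(-0.0548) = 93.14°. In radians, H_s = 1.6256.
H_s sin φ sin δ = 1.6256 × -0.5548 × -0.0819 = 0.0739.
cos φ cos δ sin H_s = 0.8320 × 0.9966 × 0.9985 = 0.8279.
Q̄ = (1360/π) × (0.0739 + 0.8279) = 432.90 × 0.9018 = 390.39 W/m².

390 W/m²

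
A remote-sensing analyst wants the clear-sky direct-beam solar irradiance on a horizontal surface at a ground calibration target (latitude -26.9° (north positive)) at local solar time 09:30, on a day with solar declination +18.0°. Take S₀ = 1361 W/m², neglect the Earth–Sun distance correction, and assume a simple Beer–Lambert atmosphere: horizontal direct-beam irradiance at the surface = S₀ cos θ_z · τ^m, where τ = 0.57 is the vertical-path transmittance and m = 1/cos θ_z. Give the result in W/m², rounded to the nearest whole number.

Hour angle H = 15° × (9.5 − 12) = -37.50°.
cos θ_z = sin φ sin δ + cos φ cos δ cos H = (-0.4524)(0.3090) + (0.8918)(0.9511)(0.7934) = 0.5332.
Air mass m = 1/cos θ_z = 1/0.5332 = 1.875; τ^m = 0.57^1.875 = 0.3486.
Surface direct beam = 1361 × 0.5332 × 0.3486 = 252.97 W/m².

253 W/m²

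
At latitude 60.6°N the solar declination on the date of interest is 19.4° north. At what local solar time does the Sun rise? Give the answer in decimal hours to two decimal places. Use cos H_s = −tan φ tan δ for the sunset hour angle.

cos H_s = −tan(60.6°) · tan(19.4°) = -0.6250, so H_s = arccos(-0.6250) = 128.68°.
Sunrise is at 12 − H_s/15 = 12 − 8.579 = 3.421 h local solar time.

3.42 h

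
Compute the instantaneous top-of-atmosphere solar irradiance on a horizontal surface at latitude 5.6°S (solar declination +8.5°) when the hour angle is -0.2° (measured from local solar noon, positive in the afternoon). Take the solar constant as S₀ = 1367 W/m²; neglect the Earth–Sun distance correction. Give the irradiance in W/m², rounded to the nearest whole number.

1326 W/m²

cos θ_z = sin φ sin δ + cos φ cos δ cos H = (-0.0976)(0.1478) + (0.9952)(0.9890)(1.0000) = 0.9698.
Top-of-atmosphere irradiance = S₀ cos θ_z = 1367 × 0.9698 = 1325.72 W/m².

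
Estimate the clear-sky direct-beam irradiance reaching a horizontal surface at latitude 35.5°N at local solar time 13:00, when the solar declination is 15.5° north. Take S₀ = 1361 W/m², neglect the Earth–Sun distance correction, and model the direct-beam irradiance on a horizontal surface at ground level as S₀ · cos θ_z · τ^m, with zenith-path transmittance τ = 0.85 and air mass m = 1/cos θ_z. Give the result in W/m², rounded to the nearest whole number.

Hour angle H = 15° × (13 − 12) = 15.00°.
cos θ_z = sin φ sin δ + cos φ cos δ cos H = (0.5807)(0.2672) + (0.8141)(0.9636)(0.9659) = 0.9129.
Air mass m = 1/cos θ_z = 1/0.9129 = 1.095; τ^m = 0.85^1.095 = 0.8370.
Surface direct beam = 1361 × 0.9129 × 0.8370 = 1039.94 W/m².

1040 W/m²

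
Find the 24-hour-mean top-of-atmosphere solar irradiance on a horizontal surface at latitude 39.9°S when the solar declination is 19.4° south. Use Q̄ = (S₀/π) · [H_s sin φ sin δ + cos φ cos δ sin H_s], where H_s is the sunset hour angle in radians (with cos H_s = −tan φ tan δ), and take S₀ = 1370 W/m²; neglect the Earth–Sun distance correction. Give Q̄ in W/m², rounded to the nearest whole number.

The sunset hour angle satisfies cos H_s = −tan φ tan δ = -0.2944, giving H_s = 107.12°. In radians, H_s = 1.8696.
H_s sin φ sin δ = 1.8696 × -0.6414 × -0.3322 = 0.3984.
cos φ cos δ sin H_s = 0.7672 × 0.9432 × 0.9557 = 0.6916.
Q̄ = (1370/π) × (0.3984 + 0.6916) = 436.08 × 1.0900 = 475.33 W/m².

475 W/m²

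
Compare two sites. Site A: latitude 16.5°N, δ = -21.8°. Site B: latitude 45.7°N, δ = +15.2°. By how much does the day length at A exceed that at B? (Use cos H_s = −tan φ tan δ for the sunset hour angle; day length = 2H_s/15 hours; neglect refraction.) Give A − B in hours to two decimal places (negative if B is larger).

A: H_s = arccos(−tan 16.5° · tan -21.8°) = 83.20°, so 2H_s/15 = 11.0933 h.
B: H_s = arccos(−tan 45.7° · tan 15.2°) = 106.17°, so 2H_s/15 = 14.1560 h.
A − B = 11.0933 − 14.1560 = -3.0627 h.

-3.06 h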